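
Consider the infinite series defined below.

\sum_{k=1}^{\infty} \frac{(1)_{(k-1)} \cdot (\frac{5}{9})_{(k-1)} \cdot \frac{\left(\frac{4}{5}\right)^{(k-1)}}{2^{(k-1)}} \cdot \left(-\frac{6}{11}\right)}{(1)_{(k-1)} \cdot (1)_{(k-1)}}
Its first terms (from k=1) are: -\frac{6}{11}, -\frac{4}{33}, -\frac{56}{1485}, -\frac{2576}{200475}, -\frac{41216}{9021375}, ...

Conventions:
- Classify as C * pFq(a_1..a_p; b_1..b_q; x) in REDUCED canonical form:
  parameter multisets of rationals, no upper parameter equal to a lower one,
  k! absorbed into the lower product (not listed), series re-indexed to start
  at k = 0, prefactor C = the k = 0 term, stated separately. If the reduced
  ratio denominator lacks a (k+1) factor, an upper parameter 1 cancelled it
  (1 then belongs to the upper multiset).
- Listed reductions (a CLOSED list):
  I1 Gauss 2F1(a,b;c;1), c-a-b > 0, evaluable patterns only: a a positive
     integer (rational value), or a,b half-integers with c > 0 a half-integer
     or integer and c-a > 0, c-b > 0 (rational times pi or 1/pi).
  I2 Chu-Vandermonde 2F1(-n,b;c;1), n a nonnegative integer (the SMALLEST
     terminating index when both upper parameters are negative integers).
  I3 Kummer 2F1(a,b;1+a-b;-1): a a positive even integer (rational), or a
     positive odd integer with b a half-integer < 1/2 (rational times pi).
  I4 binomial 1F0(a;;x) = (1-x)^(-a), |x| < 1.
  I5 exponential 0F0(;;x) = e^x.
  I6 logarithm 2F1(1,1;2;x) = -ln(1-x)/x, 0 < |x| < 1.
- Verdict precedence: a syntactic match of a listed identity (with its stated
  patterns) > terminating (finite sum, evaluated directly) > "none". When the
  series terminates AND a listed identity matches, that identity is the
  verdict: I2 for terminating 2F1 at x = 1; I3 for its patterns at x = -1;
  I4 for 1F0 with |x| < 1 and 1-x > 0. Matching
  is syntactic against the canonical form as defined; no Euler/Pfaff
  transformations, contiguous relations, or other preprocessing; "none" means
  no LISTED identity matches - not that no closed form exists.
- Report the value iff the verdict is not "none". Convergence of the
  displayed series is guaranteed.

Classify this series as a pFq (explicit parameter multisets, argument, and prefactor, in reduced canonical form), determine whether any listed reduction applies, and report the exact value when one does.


Key step: t_0 = -\frac{6}{11} here, and (1)_k (prefactor -6/11) is k! itself.
Consecutive-term ratio: r(k) = \frac{2}{5} * (k+\frac{5}{9}) / [(k+1)] - rational in k, leading ratio \frac{2}{5}; with t_0 = -\frac{6}{11}, classification follows.

At argument \frac{2}{5}: a 1F0 with upper {\frac{5}{9}}, lower {-}, scaled by C = -\frac{6}{11}. Verdict: this is binomial (I4) (the 1F0 binomial series: exponent -5/9, x = \frac{2}{5}). Value: \left(-\frac{6}{11}\right) \cdot \left(\frac{3}{5}\right)^{-\frac{5}{9}}.


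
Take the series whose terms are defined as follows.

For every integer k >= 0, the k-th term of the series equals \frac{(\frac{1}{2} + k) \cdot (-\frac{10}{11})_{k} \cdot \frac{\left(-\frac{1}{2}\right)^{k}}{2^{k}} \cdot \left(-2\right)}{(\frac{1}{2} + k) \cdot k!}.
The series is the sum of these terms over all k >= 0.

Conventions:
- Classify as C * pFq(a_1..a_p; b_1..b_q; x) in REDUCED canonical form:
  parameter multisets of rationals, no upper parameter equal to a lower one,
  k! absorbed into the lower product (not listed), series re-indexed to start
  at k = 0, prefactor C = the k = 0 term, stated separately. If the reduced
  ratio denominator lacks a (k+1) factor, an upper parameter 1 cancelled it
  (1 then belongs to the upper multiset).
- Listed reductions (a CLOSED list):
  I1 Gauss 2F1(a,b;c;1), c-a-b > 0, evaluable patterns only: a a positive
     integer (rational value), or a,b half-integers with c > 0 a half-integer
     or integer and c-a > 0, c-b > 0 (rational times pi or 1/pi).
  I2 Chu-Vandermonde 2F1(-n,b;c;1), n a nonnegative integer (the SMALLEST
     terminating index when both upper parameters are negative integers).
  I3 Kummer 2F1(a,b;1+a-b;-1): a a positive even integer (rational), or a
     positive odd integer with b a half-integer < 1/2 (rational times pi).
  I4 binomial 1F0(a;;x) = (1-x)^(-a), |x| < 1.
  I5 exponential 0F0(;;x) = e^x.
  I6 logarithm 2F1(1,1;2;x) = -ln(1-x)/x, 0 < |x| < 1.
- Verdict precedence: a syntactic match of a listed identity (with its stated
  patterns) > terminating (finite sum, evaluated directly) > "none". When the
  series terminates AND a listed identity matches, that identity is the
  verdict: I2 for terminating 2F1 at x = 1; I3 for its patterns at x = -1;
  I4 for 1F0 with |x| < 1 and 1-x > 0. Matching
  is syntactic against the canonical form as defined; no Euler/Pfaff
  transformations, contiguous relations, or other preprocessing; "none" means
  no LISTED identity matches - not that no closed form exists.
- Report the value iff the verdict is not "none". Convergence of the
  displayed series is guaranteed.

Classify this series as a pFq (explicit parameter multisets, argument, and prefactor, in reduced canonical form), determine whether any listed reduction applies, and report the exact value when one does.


The tell: t_0 being -2, striking the common factor k + 1/2 reduces the term (C = -2).
Consecutive-term ratio: r(k) = -\frac{1}{4} * (k-\frac{10}{11}) / [(k+1)] ; factor over Q: parameters, x = -\frac{1}{4}, and C = -2.

Canonical form: C = -2 times 1F0 with upper {-\frac{10}{11}}, lower {-}, x = -\frac{1}{4}. Verdict: binomial (I4) fires (the 1F0 binomial series: exponent 10/11, x = -\frac{1}{4}). Its exact value is \left(-2\right) \cdot \left(\frac{5}{4}\right)^{\frac{10}{11}}.


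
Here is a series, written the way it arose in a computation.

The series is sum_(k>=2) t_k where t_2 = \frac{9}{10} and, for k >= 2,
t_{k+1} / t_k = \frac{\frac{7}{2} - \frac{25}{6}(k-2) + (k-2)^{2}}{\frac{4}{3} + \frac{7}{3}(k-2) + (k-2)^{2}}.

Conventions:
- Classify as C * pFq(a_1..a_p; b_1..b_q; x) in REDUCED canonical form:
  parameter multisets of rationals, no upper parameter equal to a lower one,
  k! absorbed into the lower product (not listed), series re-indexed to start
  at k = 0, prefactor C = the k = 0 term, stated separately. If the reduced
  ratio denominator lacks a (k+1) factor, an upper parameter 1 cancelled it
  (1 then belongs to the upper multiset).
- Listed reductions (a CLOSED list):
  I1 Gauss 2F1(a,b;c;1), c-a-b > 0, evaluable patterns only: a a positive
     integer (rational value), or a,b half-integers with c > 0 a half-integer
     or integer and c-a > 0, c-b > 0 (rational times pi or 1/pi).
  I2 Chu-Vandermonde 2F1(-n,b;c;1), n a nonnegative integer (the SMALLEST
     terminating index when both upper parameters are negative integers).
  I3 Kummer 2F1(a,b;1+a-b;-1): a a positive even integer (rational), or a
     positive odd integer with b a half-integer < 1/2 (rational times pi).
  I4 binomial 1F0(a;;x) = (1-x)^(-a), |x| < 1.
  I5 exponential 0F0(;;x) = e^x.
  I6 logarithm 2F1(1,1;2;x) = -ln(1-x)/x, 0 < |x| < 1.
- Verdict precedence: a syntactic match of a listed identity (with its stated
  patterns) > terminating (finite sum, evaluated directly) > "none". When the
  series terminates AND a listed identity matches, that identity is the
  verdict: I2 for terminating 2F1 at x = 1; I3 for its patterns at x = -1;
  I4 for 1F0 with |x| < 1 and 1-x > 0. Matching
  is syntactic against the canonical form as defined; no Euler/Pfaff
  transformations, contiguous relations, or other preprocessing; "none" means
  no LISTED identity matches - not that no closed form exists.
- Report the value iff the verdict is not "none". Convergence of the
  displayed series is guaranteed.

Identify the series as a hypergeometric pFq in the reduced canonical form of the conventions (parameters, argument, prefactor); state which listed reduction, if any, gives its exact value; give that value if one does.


First insight: from the first term \frac{9}{10}: roots of the ratio polynomials (C = 9/10) are the negated parameters.
Step ratio: r(k) = 1 * (k-3) (k-\frac{7}{6}) / [(k+\frac{4}{3}) (k+1)] ; factor over Q: parameters, x = 1, and C = \frac{9}{10}.

Prefactor \frac{9}{10}, argument 1: 2F1 with upper {-3, -\frac{7}{6}} over lower {\frac{4}{3}}. Verdict: Vandermonde's identity (I2) matches (terminating 2F1 at x = 1 with n = 3, b = -7/6, c = \frac{4}{3}). Its exact value is \frac{2187}{640}.


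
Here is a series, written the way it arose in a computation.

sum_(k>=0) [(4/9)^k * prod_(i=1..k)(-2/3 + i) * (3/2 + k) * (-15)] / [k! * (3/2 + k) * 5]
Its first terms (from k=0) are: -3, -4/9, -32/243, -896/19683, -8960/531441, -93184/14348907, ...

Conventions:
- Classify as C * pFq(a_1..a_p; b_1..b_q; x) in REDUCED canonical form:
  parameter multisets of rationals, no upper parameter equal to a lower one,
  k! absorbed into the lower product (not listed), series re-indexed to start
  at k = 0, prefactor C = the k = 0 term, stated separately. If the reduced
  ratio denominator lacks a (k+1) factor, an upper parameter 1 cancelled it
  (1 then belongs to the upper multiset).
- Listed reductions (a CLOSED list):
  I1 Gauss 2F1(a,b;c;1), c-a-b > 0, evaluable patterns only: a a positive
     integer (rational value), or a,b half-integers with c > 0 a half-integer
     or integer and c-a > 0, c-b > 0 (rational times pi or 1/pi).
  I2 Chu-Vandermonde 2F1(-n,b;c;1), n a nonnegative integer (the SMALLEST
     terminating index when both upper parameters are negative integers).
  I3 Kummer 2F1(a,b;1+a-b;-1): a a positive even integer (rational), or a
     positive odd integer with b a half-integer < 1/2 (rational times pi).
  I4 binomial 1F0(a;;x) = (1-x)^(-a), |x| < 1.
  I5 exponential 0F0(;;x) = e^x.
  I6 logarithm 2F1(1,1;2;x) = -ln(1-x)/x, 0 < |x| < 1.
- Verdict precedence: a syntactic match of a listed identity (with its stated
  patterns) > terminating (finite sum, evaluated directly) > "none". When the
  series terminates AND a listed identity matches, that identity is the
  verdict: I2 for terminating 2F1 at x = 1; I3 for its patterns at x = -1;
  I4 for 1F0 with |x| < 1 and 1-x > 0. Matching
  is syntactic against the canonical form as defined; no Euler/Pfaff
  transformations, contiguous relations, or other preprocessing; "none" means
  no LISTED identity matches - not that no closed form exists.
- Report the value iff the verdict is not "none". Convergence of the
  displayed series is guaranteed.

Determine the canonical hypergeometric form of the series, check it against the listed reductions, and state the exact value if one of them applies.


At argument 4/9: a 1F0 with upper {1/3}, lower {-}, scaled by C = -3. Verdict: the I4 binomial reduction applies (the 1F0 binomial series: exponent -1/3, x = 4/9). Hence: (-3) * (5/9)^(-1/3).

Structural cue: x = (4/9) and the constant factors (C = -3) combine into one prefactor.
Ratio: r(k) = (4/9) * (k+1/3) / [(k+1)] - rational in k. x = (4/9); t_0 = -3; negate the roots.


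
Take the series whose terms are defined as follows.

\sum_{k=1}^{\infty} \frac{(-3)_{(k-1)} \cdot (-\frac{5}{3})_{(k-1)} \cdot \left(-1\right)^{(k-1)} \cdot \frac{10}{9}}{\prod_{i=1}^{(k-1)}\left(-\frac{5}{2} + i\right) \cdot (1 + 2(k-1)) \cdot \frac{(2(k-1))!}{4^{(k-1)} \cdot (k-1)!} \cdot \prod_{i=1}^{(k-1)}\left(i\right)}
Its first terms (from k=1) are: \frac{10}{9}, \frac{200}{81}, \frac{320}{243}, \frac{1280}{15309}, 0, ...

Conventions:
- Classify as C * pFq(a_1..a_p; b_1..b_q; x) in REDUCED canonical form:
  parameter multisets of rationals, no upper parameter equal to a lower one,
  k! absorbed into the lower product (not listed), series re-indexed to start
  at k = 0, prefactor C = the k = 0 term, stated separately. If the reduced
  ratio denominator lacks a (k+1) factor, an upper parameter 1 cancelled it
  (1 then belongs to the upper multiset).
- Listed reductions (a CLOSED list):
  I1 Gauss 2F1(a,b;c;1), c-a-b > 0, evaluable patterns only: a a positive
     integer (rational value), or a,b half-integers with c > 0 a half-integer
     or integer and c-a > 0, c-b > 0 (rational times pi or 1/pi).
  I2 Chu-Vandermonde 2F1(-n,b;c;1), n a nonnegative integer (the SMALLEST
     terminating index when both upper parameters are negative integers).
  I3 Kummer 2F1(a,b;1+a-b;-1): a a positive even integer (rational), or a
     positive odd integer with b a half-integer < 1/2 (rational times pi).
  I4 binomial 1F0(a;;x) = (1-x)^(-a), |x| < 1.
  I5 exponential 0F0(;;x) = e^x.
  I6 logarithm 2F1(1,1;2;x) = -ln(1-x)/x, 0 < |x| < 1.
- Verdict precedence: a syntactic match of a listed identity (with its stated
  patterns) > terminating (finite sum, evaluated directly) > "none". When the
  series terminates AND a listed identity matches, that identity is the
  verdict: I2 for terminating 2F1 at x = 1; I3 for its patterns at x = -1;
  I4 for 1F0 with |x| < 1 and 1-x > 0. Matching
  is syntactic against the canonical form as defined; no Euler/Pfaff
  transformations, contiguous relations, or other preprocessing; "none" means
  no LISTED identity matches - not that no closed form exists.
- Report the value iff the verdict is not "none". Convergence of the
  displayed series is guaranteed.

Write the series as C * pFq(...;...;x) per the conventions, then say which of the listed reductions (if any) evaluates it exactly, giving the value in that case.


The series (x = -1) is 2F2: upper {-3, -\frac{5}{3}}, lower {-\frac{3}{2}, \frac{3}{2}}, prefactor \frac{10}{9}. Verdict: terminating - the sum ends at index 3 because -3 is a negative integer; exact evaluation follows. Value: \frac{76250}{15309}.

Structural cue: t_0 = \frac{10}{9} here, and the lower (2k+1) factor (prefactor 10/9) shifts a half-integer Pochhammer.
Ratio: r(k) = -1 * (k-3) (k-\frac{5}{3}) / [(k-\frac{3}{2}) (k+\frac{3}{2}) (k+1)] - rational in k. x = -1; t_0 = \frac{10}{9}; negate the roots.


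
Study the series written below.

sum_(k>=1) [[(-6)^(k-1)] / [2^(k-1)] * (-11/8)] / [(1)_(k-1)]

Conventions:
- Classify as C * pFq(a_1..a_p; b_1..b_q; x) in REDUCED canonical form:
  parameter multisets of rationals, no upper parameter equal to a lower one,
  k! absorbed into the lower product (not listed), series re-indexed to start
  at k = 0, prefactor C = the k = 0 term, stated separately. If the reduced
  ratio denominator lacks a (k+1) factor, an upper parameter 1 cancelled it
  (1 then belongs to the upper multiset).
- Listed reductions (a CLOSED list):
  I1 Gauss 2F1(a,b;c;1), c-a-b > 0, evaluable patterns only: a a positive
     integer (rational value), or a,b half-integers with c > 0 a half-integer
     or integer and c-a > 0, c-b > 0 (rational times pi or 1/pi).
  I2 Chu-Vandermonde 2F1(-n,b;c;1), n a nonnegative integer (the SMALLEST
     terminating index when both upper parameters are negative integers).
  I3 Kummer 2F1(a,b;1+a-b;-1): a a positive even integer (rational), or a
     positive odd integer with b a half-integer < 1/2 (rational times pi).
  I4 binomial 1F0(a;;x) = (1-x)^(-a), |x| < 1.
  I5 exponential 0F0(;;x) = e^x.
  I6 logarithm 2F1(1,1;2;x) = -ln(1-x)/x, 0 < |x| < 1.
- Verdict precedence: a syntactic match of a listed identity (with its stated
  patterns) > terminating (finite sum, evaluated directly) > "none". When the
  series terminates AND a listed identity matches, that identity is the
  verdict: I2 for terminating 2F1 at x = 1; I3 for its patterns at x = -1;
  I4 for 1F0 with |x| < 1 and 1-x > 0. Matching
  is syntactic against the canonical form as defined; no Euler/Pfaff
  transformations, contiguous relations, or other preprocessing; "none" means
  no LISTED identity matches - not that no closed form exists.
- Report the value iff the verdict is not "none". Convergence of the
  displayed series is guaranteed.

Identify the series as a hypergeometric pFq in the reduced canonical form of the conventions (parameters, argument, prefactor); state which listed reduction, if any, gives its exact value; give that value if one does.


Prefactor -11/8, argument -3: 0F0 with upper {-} over lower {-}. Verdict: the I5 exponential reduction fires (the 0F0 exponential series at x = -3). Sum: (-11/8) * e^(-3).

Structural cue: with t_0 = -11/8, the two k-th powers (C = -11/8) combine into one argument.
Ratio: r(k) = (-3) * 1 / [(k+1)] - rational; roots negated = parameters, x = (-3), C = -11/8.


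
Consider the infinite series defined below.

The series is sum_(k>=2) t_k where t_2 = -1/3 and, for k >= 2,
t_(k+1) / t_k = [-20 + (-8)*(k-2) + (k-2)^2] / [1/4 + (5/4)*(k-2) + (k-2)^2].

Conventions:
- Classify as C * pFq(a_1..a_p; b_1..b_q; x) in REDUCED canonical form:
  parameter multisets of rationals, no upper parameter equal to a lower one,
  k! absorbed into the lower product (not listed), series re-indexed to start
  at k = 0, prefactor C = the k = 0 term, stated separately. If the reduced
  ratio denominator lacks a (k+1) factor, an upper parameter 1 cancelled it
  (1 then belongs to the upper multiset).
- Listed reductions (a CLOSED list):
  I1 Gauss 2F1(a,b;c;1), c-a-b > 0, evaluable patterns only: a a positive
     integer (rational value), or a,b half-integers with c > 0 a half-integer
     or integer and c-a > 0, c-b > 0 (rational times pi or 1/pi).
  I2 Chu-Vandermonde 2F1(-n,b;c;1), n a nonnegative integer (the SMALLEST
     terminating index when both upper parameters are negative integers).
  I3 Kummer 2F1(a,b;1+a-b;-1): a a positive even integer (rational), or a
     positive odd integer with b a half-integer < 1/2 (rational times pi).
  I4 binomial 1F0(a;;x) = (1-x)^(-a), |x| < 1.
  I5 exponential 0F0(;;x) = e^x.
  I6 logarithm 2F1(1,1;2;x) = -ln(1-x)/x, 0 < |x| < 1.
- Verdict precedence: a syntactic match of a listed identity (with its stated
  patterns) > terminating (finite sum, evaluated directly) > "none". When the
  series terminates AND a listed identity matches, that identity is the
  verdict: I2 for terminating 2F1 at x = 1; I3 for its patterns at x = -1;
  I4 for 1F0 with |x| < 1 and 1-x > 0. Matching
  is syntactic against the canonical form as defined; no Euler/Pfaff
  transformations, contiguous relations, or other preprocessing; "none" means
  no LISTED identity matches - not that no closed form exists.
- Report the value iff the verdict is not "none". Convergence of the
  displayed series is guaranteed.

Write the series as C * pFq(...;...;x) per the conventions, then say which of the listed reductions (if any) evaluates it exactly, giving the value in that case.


Prefactor -1/3, argument 1: 2F1 with upper {-10, 2} over lower {1/4}. Verdict: Vandermonde's identity (I2) applies (terminating 2F1 at x = 1 with n = 10, b = 2, c = 1/4). Sum: -7/1221.

Structural cue: t_0 = -1/3 here, and roots of the ratio polynomials (C = -1/3, x = 1) are the negated parameters.
Ratio: r(k) = 1 * (k-10) (k+2) / [(k+1/4) (k+1)] - rational in k, leading ratio 1; with t_0 = -1/3, classification follows.


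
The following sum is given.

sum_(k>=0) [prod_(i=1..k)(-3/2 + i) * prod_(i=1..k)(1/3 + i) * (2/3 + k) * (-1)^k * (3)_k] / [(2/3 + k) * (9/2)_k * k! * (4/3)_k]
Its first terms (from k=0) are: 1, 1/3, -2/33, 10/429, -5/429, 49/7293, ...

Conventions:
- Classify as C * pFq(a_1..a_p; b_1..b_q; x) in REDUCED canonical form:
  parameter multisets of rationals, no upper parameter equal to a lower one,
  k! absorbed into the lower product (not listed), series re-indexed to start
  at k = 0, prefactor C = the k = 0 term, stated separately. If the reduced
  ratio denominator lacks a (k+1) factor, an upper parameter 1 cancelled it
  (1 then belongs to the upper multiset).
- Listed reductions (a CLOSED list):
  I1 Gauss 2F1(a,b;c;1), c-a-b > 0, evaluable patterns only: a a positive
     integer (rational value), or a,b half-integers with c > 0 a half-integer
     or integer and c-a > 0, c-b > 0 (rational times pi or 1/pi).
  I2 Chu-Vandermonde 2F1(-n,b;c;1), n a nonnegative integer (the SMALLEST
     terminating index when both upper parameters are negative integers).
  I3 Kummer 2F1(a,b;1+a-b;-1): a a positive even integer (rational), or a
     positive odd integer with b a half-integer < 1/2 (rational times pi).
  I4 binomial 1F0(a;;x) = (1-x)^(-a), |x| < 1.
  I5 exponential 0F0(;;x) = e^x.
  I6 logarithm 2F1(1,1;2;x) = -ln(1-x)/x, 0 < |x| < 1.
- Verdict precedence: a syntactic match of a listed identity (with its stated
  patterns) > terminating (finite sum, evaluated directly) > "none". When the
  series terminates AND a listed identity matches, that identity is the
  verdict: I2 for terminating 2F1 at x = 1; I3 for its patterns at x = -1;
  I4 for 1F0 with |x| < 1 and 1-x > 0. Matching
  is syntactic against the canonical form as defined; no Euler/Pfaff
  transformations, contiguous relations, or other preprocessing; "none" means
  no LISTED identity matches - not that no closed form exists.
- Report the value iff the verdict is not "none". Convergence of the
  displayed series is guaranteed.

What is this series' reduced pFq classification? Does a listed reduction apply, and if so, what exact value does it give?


Canonical form: C = 1 times 2F1 with upper {-1/2, 3}, lower {9/2}, x = -1. Verdict: this is Kummer's theorem (I3) (x = -1; c = 9/2 equals 1+a-b for upper {-1/2, 3}: listed pattern). Exact value: (105/256) * pi.

Structural cue: t_0 = 1 here, and k + 2/3 divides numerator and denominator alike; C = 1 after cancelling.
Term ratio: r(k) = (-1) * (k-1/2) (k+3) / [(k+9/2) (k+1)] - rational in k. x = (-1); t_0 = 1; negate the roots.


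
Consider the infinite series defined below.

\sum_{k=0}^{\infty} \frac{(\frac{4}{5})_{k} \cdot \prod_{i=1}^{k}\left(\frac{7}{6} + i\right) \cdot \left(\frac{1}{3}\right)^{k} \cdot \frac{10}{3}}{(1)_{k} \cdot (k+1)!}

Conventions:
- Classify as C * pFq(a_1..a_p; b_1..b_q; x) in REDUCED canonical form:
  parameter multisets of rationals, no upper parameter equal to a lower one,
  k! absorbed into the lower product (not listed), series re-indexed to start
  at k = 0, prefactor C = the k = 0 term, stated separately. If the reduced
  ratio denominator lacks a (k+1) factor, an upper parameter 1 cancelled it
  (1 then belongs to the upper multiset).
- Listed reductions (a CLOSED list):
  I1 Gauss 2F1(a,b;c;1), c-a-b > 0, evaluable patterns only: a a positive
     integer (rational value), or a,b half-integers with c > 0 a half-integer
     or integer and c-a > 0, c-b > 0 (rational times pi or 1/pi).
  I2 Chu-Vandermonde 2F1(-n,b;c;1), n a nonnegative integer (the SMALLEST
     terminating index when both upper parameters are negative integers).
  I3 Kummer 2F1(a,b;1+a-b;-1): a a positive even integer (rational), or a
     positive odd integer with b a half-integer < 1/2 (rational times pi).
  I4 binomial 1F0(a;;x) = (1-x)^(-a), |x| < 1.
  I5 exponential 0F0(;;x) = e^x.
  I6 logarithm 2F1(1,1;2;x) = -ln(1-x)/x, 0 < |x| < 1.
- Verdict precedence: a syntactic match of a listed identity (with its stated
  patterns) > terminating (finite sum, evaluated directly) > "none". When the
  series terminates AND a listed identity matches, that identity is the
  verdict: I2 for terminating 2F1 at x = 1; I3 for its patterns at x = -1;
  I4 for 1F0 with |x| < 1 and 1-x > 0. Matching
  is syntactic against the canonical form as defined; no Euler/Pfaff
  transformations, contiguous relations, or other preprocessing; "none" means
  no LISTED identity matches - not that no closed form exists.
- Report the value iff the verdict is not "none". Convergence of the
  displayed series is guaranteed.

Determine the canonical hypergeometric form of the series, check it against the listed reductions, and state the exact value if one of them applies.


The series (x = \frac{1}{3}) is 2F1: upper {\frac{4}{5}, \frac{13}{6}}, lower {2}, prefactor \frac{10}{3}. Verdict: none. A 2F1 with upper {\frac{4}{5}, \frac{13}{6}} fits none of I1-I6 at x = \frac{1}{3}; the sum runs forever.

Key observation: t_0 = \frac{10}{3} here, and the denominator's factorial ratio (C = 10/3) is a lower Pochhammer.
Adjacent-term ratio: r(k) = \frac{1}{3} * (k+\frac{4}{5}) (k+\frac{13}{6}) / [(k+2) (k+1)] ; factor over Q: parameters, x = \frac{1}{3}, and C = \frac{10}{3}.


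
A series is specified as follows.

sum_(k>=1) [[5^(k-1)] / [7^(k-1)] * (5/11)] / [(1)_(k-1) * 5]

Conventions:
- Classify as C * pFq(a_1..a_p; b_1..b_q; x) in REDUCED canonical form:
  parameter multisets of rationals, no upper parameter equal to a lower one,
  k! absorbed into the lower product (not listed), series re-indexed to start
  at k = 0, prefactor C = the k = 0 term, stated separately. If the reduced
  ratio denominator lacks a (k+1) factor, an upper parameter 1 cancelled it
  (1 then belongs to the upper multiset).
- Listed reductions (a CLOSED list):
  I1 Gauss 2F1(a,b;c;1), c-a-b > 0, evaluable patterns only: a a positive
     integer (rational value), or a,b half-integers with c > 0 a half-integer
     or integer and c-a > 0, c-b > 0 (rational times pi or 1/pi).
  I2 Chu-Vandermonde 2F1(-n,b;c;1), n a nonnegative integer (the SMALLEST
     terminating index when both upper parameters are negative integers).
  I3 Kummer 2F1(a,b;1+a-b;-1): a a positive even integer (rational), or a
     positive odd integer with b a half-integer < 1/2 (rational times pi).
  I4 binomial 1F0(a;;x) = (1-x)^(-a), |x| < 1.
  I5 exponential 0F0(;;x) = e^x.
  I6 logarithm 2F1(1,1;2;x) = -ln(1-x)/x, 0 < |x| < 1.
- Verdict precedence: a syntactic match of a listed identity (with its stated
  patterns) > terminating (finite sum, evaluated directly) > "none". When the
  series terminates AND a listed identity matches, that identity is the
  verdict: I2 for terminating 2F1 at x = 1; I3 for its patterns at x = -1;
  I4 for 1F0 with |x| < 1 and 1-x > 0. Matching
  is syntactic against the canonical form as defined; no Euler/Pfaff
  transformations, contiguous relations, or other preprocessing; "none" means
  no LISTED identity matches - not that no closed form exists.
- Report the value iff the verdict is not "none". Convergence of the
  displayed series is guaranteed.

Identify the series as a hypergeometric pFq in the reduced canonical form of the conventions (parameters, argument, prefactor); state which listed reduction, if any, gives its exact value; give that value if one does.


Key observation: x = (5/7) and (1)_k (C = 1/11) is k! itself.
Ratio: r(k) = (5/7) * 1 / [(k+1)] - rational; roots negated = parameters, x = (5/7), C = 1/11.

With C = 1/11: the canonical form is 0F0(-; -; 5/7). Verdict: exponential (I5) applies (the 0F0 exponential series at x = 5/7). Value: (1/11) * e^(5/7).


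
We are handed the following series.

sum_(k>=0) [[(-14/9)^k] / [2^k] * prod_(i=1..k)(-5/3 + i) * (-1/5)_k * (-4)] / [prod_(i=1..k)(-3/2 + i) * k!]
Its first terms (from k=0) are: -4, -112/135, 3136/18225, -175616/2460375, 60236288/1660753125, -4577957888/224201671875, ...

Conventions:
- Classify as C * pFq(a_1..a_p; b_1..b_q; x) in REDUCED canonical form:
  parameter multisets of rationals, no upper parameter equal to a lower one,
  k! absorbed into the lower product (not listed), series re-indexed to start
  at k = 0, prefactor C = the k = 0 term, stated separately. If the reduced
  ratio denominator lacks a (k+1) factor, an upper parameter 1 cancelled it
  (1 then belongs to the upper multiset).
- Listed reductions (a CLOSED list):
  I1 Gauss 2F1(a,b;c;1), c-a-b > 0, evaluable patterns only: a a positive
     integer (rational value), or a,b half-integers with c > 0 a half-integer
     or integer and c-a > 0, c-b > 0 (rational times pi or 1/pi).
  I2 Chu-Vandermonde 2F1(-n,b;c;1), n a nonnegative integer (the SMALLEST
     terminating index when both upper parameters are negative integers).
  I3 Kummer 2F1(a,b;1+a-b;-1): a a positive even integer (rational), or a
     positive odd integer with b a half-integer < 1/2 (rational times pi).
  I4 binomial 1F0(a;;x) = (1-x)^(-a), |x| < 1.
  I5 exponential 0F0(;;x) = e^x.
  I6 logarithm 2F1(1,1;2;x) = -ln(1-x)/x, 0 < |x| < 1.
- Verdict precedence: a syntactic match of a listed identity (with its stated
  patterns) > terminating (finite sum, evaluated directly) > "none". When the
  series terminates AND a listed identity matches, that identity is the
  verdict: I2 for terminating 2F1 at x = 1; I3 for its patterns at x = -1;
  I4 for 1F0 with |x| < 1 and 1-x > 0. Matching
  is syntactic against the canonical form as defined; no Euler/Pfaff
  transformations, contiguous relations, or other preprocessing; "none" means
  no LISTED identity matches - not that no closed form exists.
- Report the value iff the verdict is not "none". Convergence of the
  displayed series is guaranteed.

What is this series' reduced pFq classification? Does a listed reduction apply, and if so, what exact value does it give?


Canonical form: C = -4 times 2F1 with upper {-2/3, -1/5}, lower {-1/2}, x = -7/9. Verdict: none. A 2F1 with upper {-2/3, -1/5} fits none of I1-I6 at x = -7/9; the sum runs forever.

Key observation: with t_0 = -4, the two k-th powers (C = -4) combine into one argument.
Term ratio: r(k) = (-7/9) * (k-2/3) (k-1/5) / [(k-1/2) (k+1)] - poly over poly, x = (-7/9) from leading terms; C = -4 at k = 0.


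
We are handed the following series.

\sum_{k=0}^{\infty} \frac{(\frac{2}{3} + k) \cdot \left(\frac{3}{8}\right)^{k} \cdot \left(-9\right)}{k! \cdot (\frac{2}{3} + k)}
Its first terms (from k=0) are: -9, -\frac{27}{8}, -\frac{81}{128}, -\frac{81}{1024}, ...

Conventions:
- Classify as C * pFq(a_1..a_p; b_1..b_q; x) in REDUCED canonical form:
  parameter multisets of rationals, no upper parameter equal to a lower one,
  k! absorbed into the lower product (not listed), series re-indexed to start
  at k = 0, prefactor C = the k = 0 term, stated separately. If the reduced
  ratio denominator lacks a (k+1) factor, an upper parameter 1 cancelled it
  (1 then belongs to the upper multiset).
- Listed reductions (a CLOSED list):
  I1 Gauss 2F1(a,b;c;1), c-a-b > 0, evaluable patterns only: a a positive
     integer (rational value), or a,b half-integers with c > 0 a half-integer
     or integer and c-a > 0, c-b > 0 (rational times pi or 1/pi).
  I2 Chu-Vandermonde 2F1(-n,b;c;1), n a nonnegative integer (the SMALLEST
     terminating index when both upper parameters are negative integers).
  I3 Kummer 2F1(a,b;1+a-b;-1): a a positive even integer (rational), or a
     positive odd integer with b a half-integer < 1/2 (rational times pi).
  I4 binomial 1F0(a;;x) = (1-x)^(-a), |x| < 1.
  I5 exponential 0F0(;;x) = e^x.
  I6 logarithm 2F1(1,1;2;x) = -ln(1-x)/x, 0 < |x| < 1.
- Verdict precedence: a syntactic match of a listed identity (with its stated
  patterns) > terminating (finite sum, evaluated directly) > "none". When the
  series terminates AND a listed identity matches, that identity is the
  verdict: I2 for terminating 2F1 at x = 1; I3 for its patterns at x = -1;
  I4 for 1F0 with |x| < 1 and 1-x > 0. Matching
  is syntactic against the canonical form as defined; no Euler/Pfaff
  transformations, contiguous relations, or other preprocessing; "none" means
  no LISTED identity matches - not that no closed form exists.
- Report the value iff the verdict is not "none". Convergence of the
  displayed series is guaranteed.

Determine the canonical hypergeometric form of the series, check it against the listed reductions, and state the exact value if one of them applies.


First insight: x = \frac{3}{8} and the factor k + 2/3 cancels (top and bottom), leaving C = -9.
Consecutive-term ratio: r(k) = \frac{3}{8} * 1 / [(k+1)] - poly over poly, x = \frac{3}{8} from leading terms; C = -9 at k = 0.

x = \frac{3}{8} here; the reduced form reads 0F0, upper {-}, lower {-}, C = -9. Verdict (x = \frac{3}{8}): the exponential series (I5) applies (the 0F0 exponential series at x = \frac{3}{8}). Hence: \left(-9\right) \cdot e^{\frac{3}{8}}.


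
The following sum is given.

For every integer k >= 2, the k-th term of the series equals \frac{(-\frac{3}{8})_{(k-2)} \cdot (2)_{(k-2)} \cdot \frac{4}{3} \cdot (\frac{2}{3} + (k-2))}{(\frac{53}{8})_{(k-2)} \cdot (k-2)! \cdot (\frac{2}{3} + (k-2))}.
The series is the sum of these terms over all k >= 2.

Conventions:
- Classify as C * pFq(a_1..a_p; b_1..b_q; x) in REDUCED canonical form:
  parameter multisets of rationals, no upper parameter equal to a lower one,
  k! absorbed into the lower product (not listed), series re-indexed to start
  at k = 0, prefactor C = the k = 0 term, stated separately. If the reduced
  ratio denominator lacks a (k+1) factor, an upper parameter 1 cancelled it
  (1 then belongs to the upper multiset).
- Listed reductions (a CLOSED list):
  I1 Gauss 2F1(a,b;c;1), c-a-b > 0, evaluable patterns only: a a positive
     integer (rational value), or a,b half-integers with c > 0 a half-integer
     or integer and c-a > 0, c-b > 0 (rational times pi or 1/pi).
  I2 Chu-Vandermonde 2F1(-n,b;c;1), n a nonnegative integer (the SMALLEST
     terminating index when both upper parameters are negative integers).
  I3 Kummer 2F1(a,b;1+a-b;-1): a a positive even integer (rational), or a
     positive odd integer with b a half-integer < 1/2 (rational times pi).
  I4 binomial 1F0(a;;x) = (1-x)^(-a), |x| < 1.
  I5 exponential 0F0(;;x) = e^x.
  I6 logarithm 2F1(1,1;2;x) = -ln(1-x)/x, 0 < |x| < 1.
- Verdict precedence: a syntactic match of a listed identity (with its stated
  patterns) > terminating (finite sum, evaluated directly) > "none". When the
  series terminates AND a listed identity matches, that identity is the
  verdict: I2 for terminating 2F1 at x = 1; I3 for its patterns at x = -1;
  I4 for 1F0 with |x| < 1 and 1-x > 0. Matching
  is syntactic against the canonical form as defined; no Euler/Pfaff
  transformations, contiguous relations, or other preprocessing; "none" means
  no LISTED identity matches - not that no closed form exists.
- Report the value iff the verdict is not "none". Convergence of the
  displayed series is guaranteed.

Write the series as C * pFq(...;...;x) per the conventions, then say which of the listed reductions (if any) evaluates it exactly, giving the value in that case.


This is \frac{4}{3} * 2F1(-\frac{3}{8}, 2; \frac{53}{8}; 1) in reduced canonical form. Verdict: Gauss's theorem (I1) applies (x = 1: the Gamma ratio telescopes since c-a-b = 5 > 0 and a = 2 in Z>0). Hence: \frac{37}{32}.

First insight: from the first term \frac{4}{3}: k + 2/3 divides numerator and denominator alike; C = 4/3 after cancelling.
Step ratio: r(k) = 1 * (k-\frac{3}{8}) (k+2) / [(k+\frac{53}{8}) (k+1)] - rational in k, leading ratio 1; with t_0 = \frac{4}{3}, classification follows.


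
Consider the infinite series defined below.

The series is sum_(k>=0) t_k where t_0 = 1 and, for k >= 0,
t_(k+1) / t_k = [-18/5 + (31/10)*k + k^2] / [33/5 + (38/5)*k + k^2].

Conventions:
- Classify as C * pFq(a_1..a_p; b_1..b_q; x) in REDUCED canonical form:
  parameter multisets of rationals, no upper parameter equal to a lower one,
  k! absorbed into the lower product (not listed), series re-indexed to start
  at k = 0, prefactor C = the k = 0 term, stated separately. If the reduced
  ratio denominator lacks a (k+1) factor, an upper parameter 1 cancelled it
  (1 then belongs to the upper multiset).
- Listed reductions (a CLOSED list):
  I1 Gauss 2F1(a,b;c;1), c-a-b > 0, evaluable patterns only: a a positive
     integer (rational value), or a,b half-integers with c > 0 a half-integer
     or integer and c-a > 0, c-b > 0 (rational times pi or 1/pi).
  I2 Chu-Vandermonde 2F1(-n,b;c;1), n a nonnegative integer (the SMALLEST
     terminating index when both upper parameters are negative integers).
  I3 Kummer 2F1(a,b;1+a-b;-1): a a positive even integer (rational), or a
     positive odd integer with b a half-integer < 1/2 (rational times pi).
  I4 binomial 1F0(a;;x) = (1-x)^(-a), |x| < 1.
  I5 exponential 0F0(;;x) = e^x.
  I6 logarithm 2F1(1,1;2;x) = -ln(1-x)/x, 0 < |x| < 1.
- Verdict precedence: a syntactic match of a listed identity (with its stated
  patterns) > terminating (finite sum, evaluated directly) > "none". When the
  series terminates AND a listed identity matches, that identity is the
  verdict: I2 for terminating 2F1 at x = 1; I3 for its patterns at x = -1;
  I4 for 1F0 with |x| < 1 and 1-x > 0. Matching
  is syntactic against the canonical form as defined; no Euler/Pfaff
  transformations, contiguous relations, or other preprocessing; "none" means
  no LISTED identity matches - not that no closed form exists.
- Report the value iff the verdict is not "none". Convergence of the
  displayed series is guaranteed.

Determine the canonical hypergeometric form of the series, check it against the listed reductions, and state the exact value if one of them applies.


Canonical form: C = 1 times 2F1 with upper {-9/10, 4}, lower {33/5}, x = 1. Verdict: Gauss (I1, integer-parameter pattern) matches (x = 1: the Gamma ratio telescopes since c-a-b = 7/2 > 0 and a = 4 in Z>0). Hence: 2944/6875.

Key step: t_0 being 1, the expanded ratio factors over Q; prefactor 1, roots give parameters.
Consecutive-term ratio: r(k) = 1 * (k-9/10) (k+4) / [(k+33/5) (k+1)] - rational in k, leading ratio 1; with t_0 = 1, classification follows.


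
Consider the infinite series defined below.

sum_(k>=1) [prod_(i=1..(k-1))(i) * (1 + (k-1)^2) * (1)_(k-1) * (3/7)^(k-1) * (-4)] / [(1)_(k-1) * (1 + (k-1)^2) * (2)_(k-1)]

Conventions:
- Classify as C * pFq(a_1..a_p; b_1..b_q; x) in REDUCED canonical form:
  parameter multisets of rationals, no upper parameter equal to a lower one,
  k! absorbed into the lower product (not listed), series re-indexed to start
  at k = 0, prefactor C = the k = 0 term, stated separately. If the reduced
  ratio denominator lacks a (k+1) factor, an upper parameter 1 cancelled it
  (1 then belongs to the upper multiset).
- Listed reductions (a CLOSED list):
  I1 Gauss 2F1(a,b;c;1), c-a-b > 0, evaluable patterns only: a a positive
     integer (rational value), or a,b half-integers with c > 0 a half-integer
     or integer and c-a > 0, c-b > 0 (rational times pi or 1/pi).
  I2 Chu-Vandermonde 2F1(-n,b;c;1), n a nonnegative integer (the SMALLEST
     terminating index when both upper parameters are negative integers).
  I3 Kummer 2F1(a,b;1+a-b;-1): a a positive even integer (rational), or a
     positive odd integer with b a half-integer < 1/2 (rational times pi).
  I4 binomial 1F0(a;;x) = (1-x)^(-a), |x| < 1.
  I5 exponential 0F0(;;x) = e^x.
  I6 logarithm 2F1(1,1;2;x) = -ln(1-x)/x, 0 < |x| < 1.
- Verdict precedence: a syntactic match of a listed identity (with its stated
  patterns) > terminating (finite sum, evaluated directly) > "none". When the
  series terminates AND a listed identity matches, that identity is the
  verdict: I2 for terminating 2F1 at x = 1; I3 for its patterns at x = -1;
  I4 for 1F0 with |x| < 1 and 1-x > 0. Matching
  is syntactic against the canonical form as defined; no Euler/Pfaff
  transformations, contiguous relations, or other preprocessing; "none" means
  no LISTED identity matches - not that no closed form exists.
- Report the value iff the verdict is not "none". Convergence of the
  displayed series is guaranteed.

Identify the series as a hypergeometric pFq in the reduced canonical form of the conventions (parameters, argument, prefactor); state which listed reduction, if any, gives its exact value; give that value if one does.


Classification (C = -4): 2F1 with upper {1, 1}, lower {2}, argument x = 3/7. Verdict: this is logarithm (I6) (the logarithm: parameters (1,1;2), x = 3/7). Hence: (28/3) * ln(4/7).

The tell: with t_0 = -4, the running product (prefactor -4) telescopes to a rising factorial.
Adjacent-term ratio: r(k) = (3/7) * (k+1) (k+1) / [(k+2) (k+1)] ; factor over Q: parameters, x = (3/7), and C = -4.


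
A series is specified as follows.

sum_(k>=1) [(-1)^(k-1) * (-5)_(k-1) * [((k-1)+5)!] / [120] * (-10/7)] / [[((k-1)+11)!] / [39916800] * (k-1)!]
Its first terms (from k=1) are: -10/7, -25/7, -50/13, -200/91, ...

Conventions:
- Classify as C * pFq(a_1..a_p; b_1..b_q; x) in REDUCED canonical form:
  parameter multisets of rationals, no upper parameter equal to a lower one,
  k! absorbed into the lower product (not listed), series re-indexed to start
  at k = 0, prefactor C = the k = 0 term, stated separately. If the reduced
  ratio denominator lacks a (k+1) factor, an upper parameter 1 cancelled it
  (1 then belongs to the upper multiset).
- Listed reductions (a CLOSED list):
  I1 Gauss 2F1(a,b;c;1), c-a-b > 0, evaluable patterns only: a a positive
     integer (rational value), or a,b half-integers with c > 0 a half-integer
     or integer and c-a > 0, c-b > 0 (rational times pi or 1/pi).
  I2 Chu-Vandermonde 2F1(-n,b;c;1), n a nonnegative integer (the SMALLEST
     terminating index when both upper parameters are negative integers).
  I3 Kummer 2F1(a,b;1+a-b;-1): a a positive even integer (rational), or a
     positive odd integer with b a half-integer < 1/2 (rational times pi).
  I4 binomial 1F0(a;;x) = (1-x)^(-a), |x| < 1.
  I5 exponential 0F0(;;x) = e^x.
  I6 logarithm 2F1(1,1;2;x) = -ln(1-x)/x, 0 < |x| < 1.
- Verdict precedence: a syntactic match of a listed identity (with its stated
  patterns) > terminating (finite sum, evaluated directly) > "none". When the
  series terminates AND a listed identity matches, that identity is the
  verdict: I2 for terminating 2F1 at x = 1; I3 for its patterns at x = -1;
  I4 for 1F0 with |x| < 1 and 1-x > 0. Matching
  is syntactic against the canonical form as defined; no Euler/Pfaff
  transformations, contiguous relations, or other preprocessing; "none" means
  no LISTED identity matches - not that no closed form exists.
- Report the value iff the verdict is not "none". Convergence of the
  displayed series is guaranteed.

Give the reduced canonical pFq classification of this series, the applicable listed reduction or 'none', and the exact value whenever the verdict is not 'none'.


Classification (C = -10/7): 2F1 with upper {-5, 6}, lower {12}, argument x = -1. Verdict: the Kummer evaluation I3 applies (x = -1; c = 12 equals 1+a-b for upper {-5, 6}: listed pattern). Hence: -165/14.

Structural cue: t_0 = -10/7 here, and the factorial ratio (C = -10/7) (k+a-1)!/(a-1)! is a rising factorial (a)_k.
Consecutive-term ratio: r(k) = (-1) * (k-5) (k+6) / [(k+12) (k+1)] - poly over poly, x = (-1) from leading terms; C = -10/7 at k = 0.
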